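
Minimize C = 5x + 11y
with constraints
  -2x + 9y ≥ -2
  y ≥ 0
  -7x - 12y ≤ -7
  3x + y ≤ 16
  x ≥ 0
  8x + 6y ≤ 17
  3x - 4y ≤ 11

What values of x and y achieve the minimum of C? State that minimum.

Feasible corners and C = 5x + 11y:
  (1, 0) → C = 5
  (55/28, 3/14) → C = 341/28
  (0, 7/12) → C = 77/12
  (0, 17/6) → C = 187/6

At the optimal vertex, -2x + 9y = -2 and y = 0.
Solving simultaneously gives x = 1, y = 0.

x = 1, y = 0, minimum C = 5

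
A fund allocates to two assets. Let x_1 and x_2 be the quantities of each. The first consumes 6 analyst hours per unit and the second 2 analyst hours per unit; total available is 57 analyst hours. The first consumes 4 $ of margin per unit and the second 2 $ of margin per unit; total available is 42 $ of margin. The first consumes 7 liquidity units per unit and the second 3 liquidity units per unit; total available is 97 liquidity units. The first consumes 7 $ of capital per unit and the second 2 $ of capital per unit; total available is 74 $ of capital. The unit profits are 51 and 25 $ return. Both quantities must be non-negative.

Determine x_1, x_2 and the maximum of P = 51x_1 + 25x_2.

x_1 = 15/2, x_2 = 6, maximum P = 1065/2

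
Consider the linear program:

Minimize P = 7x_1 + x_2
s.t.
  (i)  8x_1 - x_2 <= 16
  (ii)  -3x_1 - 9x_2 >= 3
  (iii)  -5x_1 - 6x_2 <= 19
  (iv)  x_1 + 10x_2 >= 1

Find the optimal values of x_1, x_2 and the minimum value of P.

x_1 = -17/3, x_2 = 14/9, minimum P = -343/9

The optimum lies where -3x_1 - 9x_2 = 3 and -5x_1 - 6x_2 = 19.
Solving simultaneously gives x_1 = -17/3, x_2 = 14/9.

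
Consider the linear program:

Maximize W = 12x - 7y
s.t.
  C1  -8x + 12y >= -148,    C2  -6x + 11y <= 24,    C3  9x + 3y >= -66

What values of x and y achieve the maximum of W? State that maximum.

x = 479/4, y = 135/2, maximum W = 1929/2

Feasible corners and W = 12x - 7y:
  (479/4, 135/2) → W = 1929/2
  (-29/11, -155/11) → W = 67
  (-266/39, -20/13) → W = -924/13

The binding constraints are -8x + 12y = -148 and -6x + 11y = 24.
Solving simultaneously gives x = 479/4, y = 135/2.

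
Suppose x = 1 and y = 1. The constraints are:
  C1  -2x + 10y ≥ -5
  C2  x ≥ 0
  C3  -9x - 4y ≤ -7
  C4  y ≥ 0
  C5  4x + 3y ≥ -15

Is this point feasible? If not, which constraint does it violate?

feasible

C1: 8 ≥ -5 ✓
C2: 1 ≥ 0 ✓
C3: -13 ≤ -7 ✓
C4: 1 ≥ 0 ✓
C5: 7 ≥ -15 ✓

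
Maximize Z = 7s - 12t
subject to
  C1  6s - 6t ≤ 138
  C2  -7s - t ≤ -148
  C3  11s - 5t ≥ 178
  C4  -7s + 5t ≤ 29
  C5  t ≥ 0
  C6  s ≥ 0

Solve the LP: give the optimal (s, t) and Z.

s = 23, t = 0, maximum Z = 161

Corner points and Z = 7s - 12t:
  (23, 0) → Z = 161
  (459/23, 191/23) → Z = 921/23
  (148/7, 0) → Z = 148
  (207/4, 313/4) → Z = -2307/4
The feasible region is unbounded (it extends along (5, 7), (1, 1)), but Z strictly decreases along every unbounded feasible direction, so there is no improving ray and the maximum is attained at a vertex.

The optimum lies where 6s - 6t = 138 and t = 0.
Solving simultaneously gives s = 23, t = 0.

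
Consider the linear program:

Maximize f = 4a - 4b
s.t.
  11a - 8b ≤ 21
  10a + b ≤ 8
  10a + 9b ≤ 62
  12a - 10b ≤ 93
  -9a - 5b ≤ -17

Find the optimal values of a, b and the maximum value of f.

a = 23/41, b = 98/41, maximum f = -300/41

The optimum lies where 10a + b = 8 and -9a - 5b = -17.
Solving simultaneously gives a = 23/41, b = 98/41.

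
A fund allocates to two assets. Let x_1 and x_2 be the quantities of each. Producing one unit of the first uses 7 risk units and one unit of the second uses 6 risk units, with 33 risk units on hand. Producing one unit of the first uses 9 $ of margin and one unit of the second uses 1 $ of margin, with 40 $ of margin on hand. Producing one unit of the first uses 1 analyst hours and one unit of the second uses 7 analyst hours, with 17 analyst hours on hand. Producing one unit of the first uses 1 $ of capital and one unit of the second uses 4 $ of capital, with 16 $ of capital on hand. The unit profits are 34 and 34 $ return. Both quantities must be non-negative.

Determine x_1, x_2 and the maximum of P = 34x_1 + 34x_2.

The binding constraints are 7x_1 + 6x_2 = 33 and x_1 + 7x_2 = 17.
Solving simultaneously gives x_1 = 3, x_2 = 2.

x_1 = 3, x_2 = 2, maximum P = 170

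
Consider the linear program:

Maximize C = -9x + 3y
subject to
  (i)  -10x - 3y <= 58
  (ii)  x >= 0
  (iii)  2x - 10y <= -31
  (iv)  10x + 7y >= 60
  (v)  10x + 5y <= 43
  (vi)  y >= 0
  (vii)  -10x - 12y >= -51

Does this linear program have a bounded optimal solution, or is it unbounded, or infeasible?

infeasible

The boundaries x = 0 and 2x - 10y = -31 meet at (0, 31/10), but that point violates 10x + 7y ≥ 60. Every candidate vertex is excluded by some other constraint, so the feasible region is empty.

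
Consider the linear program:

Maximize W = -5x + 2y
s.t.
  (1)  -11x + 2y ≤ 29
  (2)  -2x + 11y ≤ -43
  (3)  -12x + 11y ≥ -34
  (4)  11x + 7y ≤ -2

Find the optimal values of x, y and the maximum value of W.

x = -45/13, y = -59/13, maximum W = 107/13

Vertices and W = -5x + 2y:
  (-45/13, -59/13) → W = 107/13
  (-387/97, -722/97) → W = 491/97
  (-9/10, -224/55) → W = -401/110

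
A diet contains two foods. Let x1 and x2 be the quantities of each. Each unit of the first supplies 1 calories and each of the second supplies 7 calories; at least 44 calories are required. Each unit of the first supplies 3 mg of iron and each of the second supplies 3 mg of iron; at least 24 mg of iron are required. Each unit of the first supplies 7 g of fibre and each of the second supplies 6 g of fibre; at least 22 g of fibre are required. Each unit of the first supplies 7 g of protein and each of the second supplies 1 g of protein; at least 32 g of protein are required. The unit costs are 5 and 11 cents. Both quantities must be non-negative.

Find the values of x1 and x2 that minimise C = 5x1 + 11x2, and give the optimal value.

x1 = 15/4, x2 = 23/4, minimum C = 82

The feasible region is unbounded (it extends along (0, 1), (1, 0)), but C strictly increases along every unbounded feasible direction, so there is no improving ray and the minimum is attained at a vertex.

The optimum lies where x1 + 7x2 = 44 and 7x1 + x2 = 32.
Solving simultaneously gives x1 = 15/4, x2 = 23/4.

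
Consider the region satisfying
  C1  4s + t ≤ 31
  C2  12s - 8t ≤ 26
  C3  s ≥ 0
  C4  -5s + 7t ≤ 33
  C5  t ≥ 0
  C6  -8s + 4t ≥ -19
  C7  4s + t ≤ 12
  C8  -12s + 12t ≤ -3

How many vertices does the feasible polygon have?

Intersecting each pair of boundary lines and keeping only the points that satisfy every inequality leaves:
  (13/6, 0)
  (61/22, 10/11)
  (1/4, 0)
  (49/20, 11/5)

4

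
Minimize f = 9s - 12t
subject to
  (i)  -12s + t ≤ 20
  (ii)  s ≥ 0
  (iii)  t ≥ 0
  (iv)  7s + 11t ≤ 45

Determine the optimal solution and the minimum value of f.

s = 0, t = 45/11, minimum f = -540/11

Vertices and f = 9s - 12t:
  (0, 0) → f = 0
  (0, 45/11) → f = -540/11
  (45/7, 0) → f = 405/7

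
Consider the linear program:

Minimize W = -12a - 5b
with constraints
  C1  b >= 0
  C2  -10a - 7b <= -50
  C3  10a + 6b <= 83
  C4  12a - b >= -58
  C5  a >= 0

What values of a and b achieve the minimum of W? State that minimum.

a = 83/10, b = 0, minimum W = -498/5

Corner points and W = -12a - 5b:
  (5, 0) → W = -60
  (83/10, 0) → W = -498/5
  (0, 50/7) → W = -250/7
  (0, 83/6) → W = -415/6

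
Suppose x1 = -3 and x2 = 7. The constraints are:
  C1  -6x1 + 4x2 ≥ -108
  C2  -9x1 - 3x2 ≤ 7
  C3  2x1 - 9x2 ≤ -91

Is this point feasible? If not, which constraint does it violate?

not feasible — violates C3

Constraint C3: 2x1 - 9x2 = -69, which is not ≤ -91. All other constraints are satisfied.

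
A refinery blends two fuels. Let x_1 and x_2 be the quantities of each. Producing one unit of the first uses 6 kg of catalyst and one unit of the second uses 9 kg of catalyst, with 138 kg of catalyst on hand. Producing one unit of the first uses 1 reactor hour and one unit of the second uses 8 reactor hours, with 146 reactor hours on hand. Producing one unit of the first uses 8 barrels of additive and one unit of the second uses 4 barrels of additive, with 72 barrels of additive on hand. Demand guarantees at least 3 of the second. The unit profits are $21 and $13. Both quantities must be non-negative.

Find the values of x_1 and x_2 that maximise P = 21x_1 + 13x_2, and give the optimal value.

x_1 = 2, x_2 = 14, maximum P = 224

Vertices and P = 21x_1 + 13x_2:
  (0, 46/3) → P = 598/3
  (0, 3) → P = 39
  (2, 14) → P = 224
  (15/2, 3) → P = 393/2

The binding constraints are 6x_1 + 9x_2 = 138 and 8x_1 + 4x_2 = 72.
Solving simultaneously gives x_1 = 2, x_2 = 14.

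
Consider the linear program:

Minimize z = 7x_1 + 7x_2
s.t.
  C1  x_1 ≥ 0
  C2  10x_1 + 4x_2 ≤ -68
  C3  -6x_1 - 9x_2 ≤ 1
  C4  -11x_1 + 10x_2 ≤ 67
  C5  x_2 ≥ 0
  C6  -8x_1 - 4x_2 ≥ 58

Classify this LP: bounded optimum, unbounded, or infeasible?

The boundaries x_2 = 0 and -8x_1 - 4x_2 = 58 meet at (-29/4, 0), but that point violates x_1 ≥ 0. Every candidate vertex is excluded by some other constraint, so the feasible region is empty.

infeasible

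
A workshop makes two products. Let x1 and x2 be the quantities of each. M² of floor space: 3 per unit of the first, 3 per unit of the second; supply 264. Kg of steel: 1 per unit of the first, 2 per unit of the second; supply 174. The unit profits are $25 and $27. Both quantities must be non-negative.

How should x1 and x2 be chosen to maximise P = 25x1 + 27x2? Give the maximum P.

Feasible corners and P = 25x1 + 27x2:
  (0, 0) → P = 0
  (0, 87) → P = 2349
  (88, 0) → P = 2200
  (2, 86) → P = 2372

The optimum lies where 3x1 + 3x2 = 264 and x1 + 2x2 = 174.
Solving simultaneously gives x1 = 2, x2 = 86.

x1 = 2, x2 = 86, maximum P = 2372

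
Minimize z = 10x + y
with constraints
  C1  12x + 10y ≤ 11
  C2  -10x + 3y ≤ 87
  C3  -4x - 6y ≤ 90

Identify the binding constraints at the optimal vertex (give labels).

Vertices and z = 10x + y:
  (-837/136, 577/68) → z = -902/17
  (483/16, -281/8) → z = 1067/4
  (-11, -23/3) → z = -353/3

The minimum is at (-11, -23/3). Substituting into each constraint, equality holds for C2 and C3; the remaining constraints have slack.

C2 and C3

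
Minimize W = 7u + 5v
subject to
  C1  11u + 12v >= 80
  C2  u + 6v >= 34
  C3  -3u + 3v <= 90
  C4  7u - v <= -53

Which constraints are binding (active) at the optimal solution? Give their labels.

Extreme points and W = 7u + 5v:
  (-280/23, 410/23) → W = 90/23
  (-556/95, 1143/95) → W = 1823/95
  (-23/6, 157/6) → W = 104

The minimum is at (-280/23, 410/23). Substituting into each constraint, equality holds for C1 and C3; the remaining constraints have slack.

C1 and C3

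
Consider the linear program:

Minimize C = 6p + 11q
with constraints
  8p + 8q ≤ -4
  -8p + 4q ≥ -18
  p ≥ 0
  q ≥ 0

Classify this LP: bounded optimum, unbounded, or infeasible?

The boundaries 8p + 8q = -4 and -8p + 4q = -18 meet at (4/3, -11/6), but that point violates q ≥ 0. Every candidate vertex is excluded by some other constraint, so the feasible region is empty.

infeasible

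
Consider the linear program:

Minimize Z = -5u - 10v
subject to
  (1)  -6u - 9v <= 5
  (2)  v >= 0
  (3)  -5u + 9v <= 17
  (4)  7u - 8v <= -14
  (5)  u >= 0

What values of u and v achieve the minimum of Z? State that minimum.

Feasible corners and Z = -5u - 10v:
  (10/23, 49/23) → Z = -540/23
  (0, 17/9) → Z = -170/9
  (0, 7/4) → Z = -35/2

The binding constraints are -5u + 9v = 17 and 7u - 8v = -14.
Solving simultaneously gives u = 10/23, v = 49/23.

u = 10/23, v = 49/23, minimum Z = -540/23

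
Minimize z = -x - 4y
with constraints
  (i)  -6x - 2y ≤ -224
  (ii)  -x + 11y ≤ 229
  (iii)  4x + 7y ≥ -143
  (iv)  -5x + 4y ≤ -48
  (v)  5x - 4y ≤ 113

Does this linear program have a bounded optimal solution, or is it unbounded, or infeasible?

bounded optimum

Corner points and z = -x - 4y:
  (59/2, 47/2) → z = -247/2
  (33, 13) → z = -85
  (127/3, 74/3) → z = -141
The feasible region has finitely many vertices and no improving ray; the minimum is -141 at (127/3, 74/3).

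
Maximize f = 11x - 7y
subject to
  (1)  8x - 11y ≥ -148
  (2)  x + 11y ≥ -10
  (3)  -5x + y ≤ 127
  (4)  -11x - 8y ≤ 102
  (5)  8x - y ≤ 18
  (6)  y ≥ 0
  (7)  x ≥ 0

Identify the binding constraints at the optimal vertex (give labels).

Extreme points and f = 11x - 7y:
  (173/40, 83/5) → f = -549/8
  (0, 148/11) → f = -1036/11
  (9/4, 0) → f = 99/4
  (0, 0) → f = 0

The maximum is at (9/4, 0). Substituting into each constraint, equality holds for (5) and (6); the remaining constraints have slack.

(5) and (6)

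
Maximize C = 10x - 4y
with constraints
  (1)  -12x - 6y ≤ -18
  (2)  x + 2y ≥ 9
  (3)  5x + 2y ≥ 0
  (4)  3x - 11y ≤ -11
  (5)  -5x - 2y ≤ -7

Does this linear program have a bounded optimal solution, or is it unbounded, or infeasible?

unbounded

From the feasible point (77/17, 38/17), moving in the direction (11, 3) keeps every constraint satisfied while C increases without bound.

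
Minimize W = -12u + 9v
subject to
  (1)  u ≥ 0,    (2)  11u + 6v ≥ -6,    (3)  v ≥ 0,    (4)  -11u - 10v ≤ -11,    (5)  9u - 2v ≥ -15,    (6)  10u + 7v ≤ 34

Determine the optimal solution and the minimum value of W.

Vertices and W = -12u + 9v:
  (0, 11/10) → W = 99/10
  (0, 34/7) → W = 306/7
  (1, 0) → W = -12
  (17/5, 0) → W = -204/5

At the optimal vertex, v = 0 and 10u + 7v = 34.
Solving simultaneously gives u = 17/5, v = 0.

u = 17/5, v = 0, minimum W = -204/5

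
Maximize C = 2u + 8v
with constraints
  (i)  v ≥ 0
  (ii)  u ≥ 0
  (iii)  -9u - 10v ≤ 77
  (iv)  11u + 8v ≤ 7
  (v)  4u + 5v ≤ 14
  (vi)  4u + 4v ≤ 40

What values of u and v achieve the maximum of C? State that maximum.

Extreme points and C = 2u + 8v:
  (0, 0) → C = 0
  (7/11, 0) → C = 14/11
  (0, 7/8) → C = 7

At the optimal vertex, u = 0 and 11u + 8v = 7.
Solving simultaneously gives u = 0, v = 7/8.

u = 0, v = 7/8, maximum C = 7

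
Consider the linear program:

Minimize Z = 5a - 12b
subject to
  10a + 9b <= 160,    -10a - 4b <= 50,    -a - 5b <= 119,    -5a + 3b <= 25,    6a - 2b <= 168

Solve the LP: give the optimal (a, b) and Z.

The binding constraints are 10a + 9b = 160 and -5a + 3b = 25.
Solving simultaneously gives a = 17/5, b = 14.

a = 17/5, b = 14, minimum Z = -151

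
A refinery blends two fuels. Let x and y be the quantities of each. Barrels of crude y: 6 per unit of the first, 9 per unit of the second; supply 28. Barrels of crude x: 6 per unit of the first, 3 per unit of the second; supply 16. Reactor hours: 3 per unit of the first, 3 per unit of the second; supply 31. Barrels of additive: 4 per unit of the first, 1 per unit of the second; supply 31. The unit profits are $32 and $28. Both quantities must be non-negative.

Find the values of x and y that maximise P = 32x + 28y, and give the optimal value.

Corner points and P = 32x + 28y:
  (0, 0) → P = 0
  (0, 28/9) → P = 784/9
  (8/3, 0) → P = 256/3
  (5/3, 2) → P = 328/3

The binding constraints are 6x + 9y = 28 and 6x + 3y = 16.
Solving simultaneously gives x = 5/3, y = 2.

x = 5/3, y = 2, maximum P = 328/3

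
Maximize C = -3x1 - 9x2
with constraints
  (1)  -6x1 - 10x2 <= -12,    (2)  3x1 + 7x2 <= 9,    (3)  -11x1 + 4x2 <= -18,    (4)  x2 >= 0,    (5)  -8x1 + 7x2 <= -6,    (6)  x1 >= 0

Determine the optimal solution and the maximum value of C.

Feasible corners and C = -3x1 - 9x2:
  (114/67, 12/67) → C = -450/67
  (2, 0) → C = -6
  (162/89, 45/89) → C = -891/89
  (3, 0) → C = -9

The binding constraints are -6x1 - 10x2 = -12 and x2 = 0.
Solving simultaneously gives x1 = 2, x2 = 0.

x1 = 2, x2 = 0, maximum C = -6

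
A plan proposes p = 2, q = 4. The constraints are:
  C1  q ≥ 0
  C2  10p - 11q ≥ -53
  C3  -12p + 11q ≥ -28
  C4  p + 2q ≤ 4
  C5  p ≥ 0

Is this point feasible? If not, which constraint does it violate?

not feasible — violates C4

Constraint C4: p + 2q = 10, which is not ≤ 4. All other constraints are satisfied.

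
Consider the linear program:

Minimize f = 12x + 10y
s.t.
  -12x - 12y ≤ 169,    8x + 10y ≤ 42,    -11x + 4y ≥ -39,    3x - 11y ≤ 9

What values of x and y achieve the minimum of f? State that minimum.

Feasible corners and f = 12x + 10y:
  (-1097/12, 232/3) → f = -971/3
  (-1751/168, -205/56) → f = -4527/28
  (279/71, 75/71) → f = 4098/71
  (393/109, 18/109) → f = 4896/109

The optimum lies where -12x - 12y = 169 and 8x + 10y = 42.
Solving simultaneously gives x = -1097/12, y = 232/3.

x = -1097/12, y = 232/3, minimum f = -971/3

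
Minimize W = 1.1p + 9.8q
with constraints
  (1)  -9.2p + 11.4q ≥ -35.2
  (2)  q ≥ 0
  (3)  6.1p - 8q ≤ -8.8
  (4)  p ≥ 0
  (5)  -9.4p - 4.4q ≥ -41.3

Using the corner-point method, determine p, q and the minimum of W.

Extreme points and W = 1.1p + 9.8q:
  (0, 11/10) → W = 539/50
  (7292/2551, 33465/10204) → W = 1800209/51020
  (0, 413/44) → W = 20237/220

The optimum lies where 6.1p - 8q = -8.8 and p = 0.
Solving simultaneously gives p = 0, q = 11/10.

p = 0, q = 1.1, minimum W = 10.78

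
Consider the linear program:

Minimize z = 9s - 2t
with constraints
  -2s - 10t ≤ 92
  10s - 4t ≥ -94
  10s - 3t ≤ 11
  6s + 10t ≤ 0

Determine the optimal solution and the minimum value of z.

Feasible corners and z = 9s - 2t:
  (-109/9, -61/9) → z = -859/9
  (-83/53, -471/53) → z = 195/53
  (-235/31, 141/31) → z = -2397/31
  (55/59, -33/59) → z = 561/59

At the optimal vertex, -2s - 10t = 92 and 10s - 4t = -94.
Solving simultaneously gives s = -109/9, t = -61/9.

s = -109/9, t = -61/9, minimum z = -859/9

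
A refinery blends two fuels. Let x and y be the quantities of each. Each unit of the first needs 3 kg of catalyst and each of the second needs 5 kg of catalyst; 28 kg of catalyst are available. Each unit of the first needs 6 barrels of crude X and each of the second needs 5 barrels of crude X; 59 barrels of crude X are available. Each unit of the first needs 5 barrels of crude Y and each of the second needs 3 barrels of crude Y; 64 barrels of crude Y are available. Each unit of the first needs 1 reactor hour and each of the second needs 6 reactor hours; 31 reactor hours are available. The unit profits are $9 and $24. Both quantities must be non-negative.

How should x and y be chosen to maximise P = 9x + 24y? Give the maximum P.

x = 1, y = 5, maximum P = 129

Vertices and P = 9x + 24y:
  (0, 0) → P = 0
  (0, 31/6) → P = 124
  (28/3, 0) → P = 84
  (1, 5) → P = 129

The binding constraints are 3x + 5y = 28 and x + 6y = 31.
Solving simultaneously gives x = 1, y = 5.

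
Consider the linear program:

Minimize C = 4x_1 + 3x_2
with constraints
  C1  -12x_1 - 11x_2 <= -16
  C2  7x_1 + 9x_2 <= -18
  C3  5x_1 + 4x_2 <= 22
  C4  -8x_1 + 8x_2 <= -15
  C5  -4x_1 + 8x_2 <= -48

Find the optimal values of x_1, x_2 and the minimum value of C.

Vertices and C = 4x_1 + 3x_2:
  (342/31, -328/31) → C = 384/31
  (178/7, -184/7) → C = 160/7
  (270/17, -244/17) → C = 348/17

At the optimal vertex, -12x_1 - 11x_2 = -16 and 7x_1 + 9x_2 = -18.
Solving simultaneously gives x_1 = 342/31, x_2 = -328/31.

x_1 = 342/31, x_2 = -328/31, minimum C = 384/31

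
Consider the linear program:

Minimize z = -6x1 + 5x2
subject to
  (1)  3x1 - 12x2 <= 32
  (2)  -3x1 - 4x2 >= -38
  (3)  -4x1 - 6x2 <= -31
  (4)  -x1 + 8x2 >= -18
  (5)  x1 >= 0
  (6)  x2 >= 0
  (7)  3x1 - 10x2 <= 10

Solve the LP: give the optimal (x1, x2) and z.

Feasible corners and z = -6x1 + 5x2:
  (0, 19/2) → z = 95/2
  (10, 2) → z = -50
  (0, 31/6) → z = 155/6
  (185/29, 53/58) → z = -1955/58

At the optimal vertex, -3x1 - 4x2 = -38 and 3x1 - 10x2 = 10.
Solving simultaneously gives x1 = 10, x2 = 2.

x1 = 10, x2 = 2, minimum z = -50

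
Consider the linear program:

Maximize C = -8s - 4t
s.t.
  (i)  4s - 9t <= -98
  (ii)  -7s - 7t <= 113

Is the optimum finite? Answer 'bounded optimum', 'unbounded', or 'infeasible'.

unbounded

From the feasible point (-131/7, 18/7), moving in the direction (-7, 7) keeps every constraint satisfied while C increases without bound.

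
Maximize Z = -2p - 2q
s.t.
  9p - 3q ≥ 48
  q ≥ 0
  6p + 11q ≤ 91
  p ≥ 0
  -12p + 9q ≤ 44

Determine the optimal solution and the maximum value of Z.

Corner points and Z = -2p - 2q:
  (16/3, 0) → Z = -32/3
  (89/13, 59/13) → Z = -296/13
  (91/6, 0) → Z = -91/3

At the optimal vertex, 9p - 3q = 48 and q = 0.
Solving simultaneously gives p = 16/3, q = 0.

p = 16/3, q = 0, maximum Z = -32/3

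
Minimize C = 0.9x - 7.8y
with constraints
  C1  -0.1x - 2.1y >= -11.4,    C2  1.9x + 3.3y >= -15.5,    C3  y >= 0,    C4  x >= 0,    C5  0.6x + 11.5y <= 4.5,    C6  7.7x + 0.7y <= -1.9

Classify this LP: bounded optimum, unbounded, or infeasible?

infeasible

The boundaries 1.9x + 3.3y = -15.5 and y = 0 meet at (-155/19, 0), but that point violates x ≥ 0. Every candidate vertex is excluded by some other constraint, so the feasible region is empty.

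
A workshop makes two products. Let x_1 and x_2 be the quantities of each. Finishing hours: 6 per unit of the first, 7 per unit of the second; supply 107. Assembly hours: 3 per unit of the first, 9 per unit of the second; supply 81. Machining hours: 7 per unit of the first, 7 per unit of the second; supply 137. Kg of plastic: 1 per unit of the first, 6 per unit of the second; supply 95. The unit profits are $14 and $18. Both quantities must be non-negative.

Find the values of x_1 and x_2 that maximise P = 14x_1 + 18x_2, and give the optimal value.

x_1 = 12, x_2 = 5, maximum P = 258

Feasible corners and P = 14x_1 + 18x_2:
  (0, 0) → P = 0
  (0, 9) → P = 162
  (107/6, 0) → P = 749/3
  (12, 5) → P = 258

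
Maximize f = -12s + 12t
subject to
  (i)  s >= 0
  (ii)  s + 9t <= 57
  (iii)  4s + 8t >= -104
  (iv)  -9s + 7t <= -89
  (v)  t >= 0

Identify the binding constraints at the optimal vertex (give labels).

(ii) and (iv)

Vertices and f = -12s + 12t:
  (150/11, 53/11) → f = -1164/11
  (57, 0) → f = -684
  (89/9, 0) → f = -356/3

The maximum is at (150/11, 53/11). Substituting into each constraint, equality holds for (ii) and (iv); the remaining constraints have slack.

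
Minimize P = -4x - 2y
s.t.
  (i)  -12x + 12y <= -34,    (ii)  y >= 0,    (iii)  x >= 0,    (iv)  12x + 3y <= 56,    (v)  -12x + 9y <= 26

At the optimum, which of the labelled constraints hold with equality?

(i) and (iv)

Vertices and P = -4x - 2y:
  (17/6, 0) → P = -34/3
  (43/10, 22/15) → P = -302/15
  (14/3, 0) → P = -56/3

The minimum is at (43/10, 22/15). Substituting into each constraint, equality holds for (i) and (iv); the remaining constraints have slack.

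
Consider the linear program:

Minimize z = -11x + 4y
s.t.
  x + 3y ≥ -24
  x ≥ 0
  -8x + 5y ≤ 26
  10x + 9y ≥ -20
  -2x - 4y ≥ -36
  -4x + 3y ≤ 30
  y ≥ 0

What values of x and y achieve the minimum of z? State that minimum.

Corner points and z = -11x + 4y:
  (0, 26/5) → z = 104/5
  (0, 0) → z = 0
  (38/21, 170/21) → z = 262/21
  (18, 0) → z = -198

The optimum lies where -2x - 4y = -36 and y = 0.
Solving simultaneously gives x = 18, y = 0.

x = 18, y = 0, minimum z = -198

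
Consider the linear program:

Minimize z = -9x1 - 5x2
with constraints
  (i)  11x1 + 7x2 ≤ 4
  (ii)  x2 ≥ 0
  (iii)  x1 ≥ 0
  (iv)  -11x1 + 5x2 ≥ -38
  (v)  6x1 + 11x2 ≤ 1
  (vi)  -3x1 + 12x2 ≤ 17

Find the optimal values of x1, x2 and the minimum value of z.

Vertices and z = -9x1 - 5x2:
  (0, 0) → z = 0
  (1/6, 0) → z = -3/2
  (0, 1/11) → z = -5/11

x1 = 1/6, x2 = 0, minimum z = -3/2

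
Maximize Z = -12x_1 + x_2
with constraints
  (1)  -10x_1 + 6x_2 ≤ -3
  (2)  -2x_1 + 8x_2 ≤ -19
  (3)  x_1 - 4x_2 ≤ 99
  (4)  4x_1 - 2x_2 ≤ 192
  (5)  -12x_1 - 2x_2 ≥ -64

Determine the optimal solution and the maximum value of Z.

Extreme points and Z = -12x_1 + x_2:
  (-45/34, -46/17) → Z = 224/17
  (-291/17, -987/34) → Z = 5997/34
  (11/2, -1) → Z = -67
  (227/25, -562/25) → Z = -3286/25

The optimum lies where -10x_1 + 6x_2 = -3 and x_1 - 4x_2 = 99.
Solving simultaneously gives x_1 = -291/17, x_2 = -987/34.

x_1 = -291/17, x_2 = -987/34, maximum Z = 5997/34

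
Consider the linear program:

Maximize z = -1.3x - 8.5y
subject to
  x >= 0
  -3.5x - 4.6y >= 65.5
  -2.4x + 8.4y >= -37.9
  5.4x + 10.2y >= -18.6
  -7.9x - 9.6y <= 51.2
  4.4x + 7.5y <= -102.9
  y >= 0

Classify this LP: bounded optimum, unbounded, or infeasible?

The boundaries 4.4x + 7.5y = -102.9 and y = 0 meet at (-1029/44, 0), but that point violates x ≥ 0. Every candidate vertex is excluded by some other constraint, so the feasible region is empty.

infeasible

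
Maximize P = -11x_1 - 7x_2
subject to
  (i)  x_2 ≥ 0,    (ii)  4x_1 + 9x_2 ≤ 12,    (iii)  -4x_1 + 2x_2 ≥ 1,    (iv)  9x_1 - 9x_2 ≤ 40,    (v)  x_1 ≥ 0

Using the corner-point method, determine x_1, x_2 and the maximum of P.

Feasible corners and P = -11x_1 - 7x_2:
  (15/44, 13/11) → P = -529/44
  (0, 4/3) → P = -28/3
  (0, 1/2) → P = -7/2

At the optimal vertex, -4x_1 + 2x_2 = 1 and x_1 = 0.
Solving simultaneously gives x_1 = 0, x_2 = 1/2.

x_1 = 0, x_2 = 1/2, maximum P = -7/2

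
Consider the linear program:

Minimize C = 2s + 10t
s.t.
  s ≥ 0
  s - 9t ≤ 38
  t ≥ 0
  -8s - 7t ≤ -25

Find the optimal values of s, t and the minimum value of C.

Extreme points and C = 2s + 10t:
  (0, 25/7) → C = 250/7
  (38, 0) → C = 76
  (25/8, 0) → C = 25/4
The feasible region is unbounded (it extends along (0, 1), (9, 1)), but C strictly increases along every unbounded feasible direction, so there is no improving ray and the minimum is attained at a vertex.

The binding constraints are t = 0 and -8s - 7t = -25.
Solving simultaneously gives s = 25/8, t = 0.

s = 25/8, t = 0, minimum C = 25/4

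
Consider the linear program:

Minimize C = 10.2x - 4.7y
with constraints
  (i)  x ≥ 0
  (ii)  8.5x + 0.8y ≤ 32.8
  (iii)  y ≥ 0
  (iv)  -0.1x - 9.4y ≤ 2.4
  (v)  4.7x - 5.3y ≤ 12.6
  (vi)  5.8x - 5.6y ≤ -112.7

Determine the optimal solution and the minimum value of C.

x = 0, y = 41, minimum C = -192.7

Extreme points and C = 10.2x - 4.7y:
  (0, 41) → C = -1927/10
  (0, 161/8) → C = -7567/80
  (1169/653, 114819/5224) → C = -4442589/52240

The optimum lies where x = 0 and 8.5x + 0.8y = 32.8.
Solving simultaneously gives x = 0, y = 41.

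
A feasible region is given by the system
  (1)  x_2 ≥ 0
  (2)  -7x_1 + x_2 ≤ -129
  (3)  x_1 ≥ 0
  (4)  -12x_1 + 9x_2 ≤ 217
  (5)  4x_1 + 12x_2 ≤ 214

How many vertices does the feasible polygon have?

Pairwise boundary intersections that survive every other constraint:
  (129/7, 0)
  (107/2, 0)
  (881/44, 491/44)

3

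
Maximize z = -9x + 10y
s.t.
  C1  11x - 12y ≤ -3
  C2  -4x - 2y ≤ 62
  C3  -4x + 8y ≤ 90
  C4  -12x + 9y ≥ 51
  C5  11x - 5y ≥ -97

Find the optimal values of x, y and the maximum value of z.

Feasible corners and z = -9x + 10y:
  (-11, -9) → z = 9
  (-12, -7) → z = 38
  (67/10, 73/5) → z = 857/10
  (-163/34, 301/34) → z = 4477/34

x = -163/34, y = 301/34, maximum z = 4477/34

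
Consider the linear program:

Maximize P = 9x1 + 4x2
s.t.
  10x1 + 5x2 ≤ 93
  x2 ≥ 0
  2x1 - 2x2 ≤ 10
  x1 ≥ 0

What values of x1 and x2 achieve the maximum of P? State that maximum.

Feasible corners and P = 9x1 + 4x2:
  (118/15, 43/15) → P = 1234/15
  (0, 93/5) → P = 372/5
  (5, 0) → P = 45
  (0, 0) → P = 0

x1 = 118/15, x2 = 43/15, maximum P = 1234/15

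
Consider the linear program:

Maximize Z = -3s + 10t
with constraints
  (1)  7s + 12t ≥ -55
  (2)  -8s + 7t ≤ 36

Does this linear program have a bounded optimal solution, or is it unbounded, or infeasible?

unbounded

From the feasible point (-817/145, -188/145), moving in the direction (7, 8) keeps every constraint satisfied while Z increases without bound.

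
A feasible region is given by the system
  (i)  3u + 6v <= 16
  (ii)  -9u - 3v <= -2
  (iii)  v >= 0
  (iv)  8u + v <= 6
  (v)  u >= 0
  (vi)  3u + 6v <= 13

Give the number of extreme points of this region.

Pairwise boundary intersections that survive every other constraint:
  (2/9, 0)
  (0, 2/3)
  (3/4, 0)
  (23/45, 86/45)
  (0, 13/6)

5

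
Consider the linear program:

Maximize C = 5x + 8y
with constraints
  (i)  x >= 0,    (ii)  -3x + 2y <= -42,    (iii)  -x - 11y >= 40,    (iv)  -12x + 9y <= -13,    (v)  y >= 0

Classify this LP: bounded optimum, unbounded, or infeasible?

infeasible

The boundaries x = 0 and -3x + 2y = -42 meet at (0, -21), but that point violates y ≥ 0. Every candidate vertex is excluded by some other constraint, so the feasible region is empty.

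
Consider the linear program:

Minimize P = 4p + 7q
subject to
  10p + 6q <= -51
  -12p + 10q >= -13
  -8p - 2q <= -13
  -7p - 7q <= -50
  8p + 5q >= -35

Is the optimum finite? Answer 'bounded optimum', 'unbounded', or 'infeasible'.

infeasible

The boundaries 10p + 6q = -51 and -7p - 7q = -50 meet at (-657/28, 857/28), but that point violates -8p - 2q ≤ -13. Every candidate vertex is excluded by some other constraint, so the feasible region is empty.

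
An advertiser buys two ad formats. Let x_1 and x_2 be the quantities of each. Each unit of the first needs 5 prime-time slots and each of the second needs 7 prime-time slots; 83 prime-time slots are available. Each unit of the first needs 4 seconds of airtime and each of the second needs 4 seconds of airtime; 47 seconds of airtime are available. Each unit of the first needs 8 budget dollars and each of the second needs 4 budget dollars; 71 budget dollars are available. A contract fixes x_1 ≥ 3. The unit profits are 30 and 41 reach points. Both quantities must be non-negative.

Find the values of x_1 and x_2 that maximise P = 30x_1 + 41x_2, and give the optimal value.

x_1 = 3, x_2 = 35/4, maximum P = 1795/4

Extreme points and P = 30x_1 + 41x_2:
  (71/8, 0) → P = 1065/4
  (3, 0) → P = 90
  (6, 23/4) → P = 1663/4
  (3, 35/4) → P = 1795/4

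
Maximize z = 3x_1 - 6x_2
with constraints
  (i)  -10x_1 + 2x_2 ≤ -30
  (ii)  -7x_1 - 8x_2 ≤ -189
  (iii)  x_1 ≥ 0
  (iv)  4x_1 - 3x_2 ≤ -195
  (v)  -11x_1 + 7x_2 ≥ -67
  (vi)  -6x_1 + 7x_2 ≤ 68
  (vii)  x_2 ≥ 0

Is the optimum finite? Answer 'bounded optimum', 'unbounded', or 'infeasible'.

The boundaries -10x_1 + 2x_2 = -30 and 4x_1 - 3x_2 = -195 meet at (240/11, 1035/11), but that point violates -6x_1 + 7x_2 ≤ 68. Every candidate vertex is excluded by some other constraint, so the feasible region is empty.

infeasible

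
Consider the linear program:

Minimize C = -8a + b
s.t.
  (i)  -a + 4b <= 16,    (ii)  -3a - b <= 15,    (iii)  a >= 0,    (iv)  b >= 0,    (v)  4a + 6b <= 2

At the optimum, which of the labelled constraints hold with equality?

(iv) and (v)

Vertices and C = -8a + b:
  (0, 0) → C = 0
  (0, 1/3) → C = 1/3
  (1/2, 0) → C = -4

The minimum is at (1/2, 0). Substituting into each constraint, equality holds for (iv) and (v); the remaining constraints have slack.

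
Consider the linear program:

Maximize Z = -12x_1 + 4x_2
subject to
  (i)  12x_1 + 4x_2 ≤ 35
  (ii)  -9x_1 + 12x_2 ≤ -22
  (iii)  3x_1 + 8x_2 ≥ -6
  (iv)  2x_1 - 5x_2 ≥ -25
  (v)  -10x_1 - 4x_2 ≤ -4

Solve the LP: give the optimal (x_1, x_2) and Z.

Vertices and Z = -12x_1 + 4x_2:
  (127/45, 17/60) → Z = -491/15
  (76/21, -59/28) → Z = -363/7
  (26/27, -10/9) → Z = -16

x_1 = 26/27, x_2 = -10/9, maximum Z = -16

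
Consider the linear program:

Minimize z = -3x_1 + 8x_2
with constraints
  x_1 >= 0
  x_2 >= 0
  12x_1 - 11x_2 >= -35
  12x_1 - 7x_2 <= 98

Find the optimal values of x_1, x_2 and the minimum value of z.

At the optimal vertex, x_2 = 0 and 12x_1 - 7x_2 = 98.
Solving simultaneously gives x_1 = 49/6, x_2 = 0.

x_1 = 49/6, x_2 = 0, minimum z = -49/2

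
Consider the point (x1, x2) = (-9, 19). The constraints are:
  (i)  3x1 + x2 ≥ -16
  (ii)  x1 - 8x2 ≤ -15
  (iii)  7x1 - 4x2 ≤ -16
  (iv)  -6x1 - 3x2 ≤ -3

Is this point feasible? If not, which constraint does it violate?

(i): -8 ≥ -16 ✓
(ii): -161 ≤ -15 ✓
(iii): -139 ≤ -16 ✓
(iv): -3 ≤ -3 ✓

feasible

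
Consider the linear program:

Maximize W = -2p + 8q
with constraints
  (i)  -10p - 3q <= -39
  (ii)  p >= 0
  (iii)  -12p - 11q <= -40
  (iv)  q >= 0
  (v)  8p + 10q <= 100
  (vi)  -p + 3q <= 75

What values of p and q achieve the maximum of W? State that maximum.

p = 45/38, q = 172/19, maximum W = 1331/19

At the optimal vertex, -10p - 3q = -39 and 8p + 10q = 100.
Solving simultaneously gives p = 45/38, q = 172/19.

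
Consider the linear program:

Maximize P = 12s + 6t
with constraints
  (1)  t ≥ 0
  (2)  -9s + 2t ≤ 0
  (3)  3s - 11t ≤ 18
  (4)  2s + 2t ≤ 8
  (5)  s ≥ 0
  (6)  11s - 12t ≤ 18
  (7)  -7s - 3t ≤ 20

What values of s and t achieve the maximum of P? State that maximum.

Corner points and P = 12s + 6t:
  (0, 0) → P = 0
  (18/11, 0) → P = 216/11
  (8/11, 36/11) → P = 312/11
  (66/23, 26/23) → P = 948/23

The binding constraints are 2s + 2t = 8 and 11s - 12t = 18.
Solving simultaneously gives s = 66/23, t = 26/23.

s = 66/23, t = 26/23, maximum P = 948/23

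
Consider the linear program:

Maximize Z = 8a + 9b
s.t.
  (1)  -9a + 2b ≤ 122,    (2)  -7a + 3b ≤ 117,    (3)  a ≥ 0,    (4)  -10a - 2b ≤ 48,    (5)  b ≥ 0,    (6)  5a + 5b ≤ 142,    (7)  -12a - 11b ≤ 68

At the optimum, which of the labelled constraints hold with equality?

(3) and (6)

Extreme points and Z = 8a + 9b:
  (0, 0) → Z = 0
  (0, 142/5) → Z = 1278/5
  (142/5, 0) → Z = 1136/5

The maximum is at (0, 142/5). Substituting into each constraint, equality holds for (3) and (6); the remaining constraints have slack.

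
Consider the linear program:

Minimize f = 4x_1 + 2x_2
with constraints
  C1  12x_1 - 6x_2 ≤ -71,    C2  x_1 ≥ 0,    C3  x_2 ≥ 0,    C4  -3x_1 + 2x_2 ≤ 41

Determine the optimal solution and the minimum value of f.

x_1 = 0, x_2 = 71/6, minimum f = 71/3

Vertices and f = 4x_1 + 2x_2:
  (0, 71/6) → f = 71/3
  (52/3, 93/2) → f = 487/3
  (0, 41/2) → f = 41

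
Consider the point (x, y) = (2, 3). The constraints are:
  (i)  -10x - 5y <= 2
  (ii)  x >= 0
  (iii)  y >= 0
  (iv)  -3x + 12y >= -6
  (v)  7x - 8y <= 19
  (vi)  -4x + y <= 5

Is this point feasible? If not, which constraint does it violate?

(i): -35 ≤ 2 ✓
(ii): 2 ≥ 0 ✓
(iii): 3 ≥ 0 ✓
(iv): 30 ≥ -6 ✓
(v): -10 ≤ 19 ✓
(vi): -5 ≤ 5 ✓

feasible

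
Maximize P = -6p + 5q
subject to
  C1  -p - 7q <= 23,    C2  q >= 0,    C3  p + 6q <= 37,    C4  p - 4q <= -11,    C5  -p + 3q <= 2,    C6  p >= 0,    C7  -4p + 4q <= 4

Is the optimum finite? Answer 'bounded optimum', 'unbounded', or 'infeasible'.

The boundaries q = 0 and p + 6q = 37 meet at (37, 0), but that point violates p - 4q ≤ -11. Every candidate vertex is excluded by some other constraint, so the feasible region is empty.

infeasible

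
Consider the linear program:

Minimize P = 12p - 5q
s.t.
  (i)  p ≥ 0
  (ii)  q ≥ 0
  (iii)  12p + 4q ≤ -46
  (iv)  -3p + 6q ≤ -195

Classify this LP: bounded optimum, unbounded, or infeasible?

infeasible

The boundaries p = 0 and -3p + 6q = -195 meet at (0, -65/2), but that point violates q ≥ 0. Every candidate vertex is excluded by some other constraint, so the feasible region is empty.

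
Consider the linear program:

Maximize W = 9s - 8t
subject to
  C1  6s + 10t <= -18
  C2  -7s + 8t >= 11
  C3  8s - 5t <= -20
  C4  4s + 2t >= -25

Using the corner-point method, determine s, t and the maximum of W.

s = -105/29, t = -52/29, maximum W = -529/29

Corner points and W = 9s - 8t:
  (-29/11, -12/55) → W = -1209/55
  (-107/14, 39/14) → W = -1275/14
  (-105/29, -52/29) → W = -529/29
  (-111/23, -131/46) → W = -475/23

The binding constraints are -7s + 8t = 11 and 8s - 5t = -20.
Solving simultaneously gives s = -105/29, t = -52/29.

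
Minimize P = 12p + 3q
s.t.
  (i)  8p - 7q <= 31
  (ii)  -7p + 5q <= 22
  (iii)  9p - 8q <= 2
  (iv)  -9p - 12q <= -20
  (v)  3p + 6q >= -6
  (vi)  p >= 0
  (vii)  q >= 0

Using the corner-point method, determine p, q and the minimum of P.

The feasible region is unbounded (it extends along (5, 7), (7, 8)), but P strictly increases along every unbounded feasible direction, so there is no improving ray and the minimum is attained at a vertex.

At the optimal vertex, -9p - 12q = -20 and p = 0.
Solving simultaneously gives p = 0, q = 5/3.

p = 0, q = 5/3, minimum P = 5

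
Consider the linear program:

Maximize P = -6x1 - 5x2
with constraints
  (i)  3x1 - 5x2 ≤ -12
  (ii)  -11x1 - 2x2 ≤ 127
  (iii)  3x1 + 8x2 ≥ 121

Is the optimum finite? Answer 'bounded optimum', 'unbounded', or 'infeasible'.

Extreme points and P = -6x1 - 5x2:
  (509/39, 133/13) → P = -1683/13
  (-629/41, 856/41) → P = -506/41
The feasible region has finitely many vertices and no improving ray; the maximum is -506/41 at (-629/41, 856/41).

bounded optimum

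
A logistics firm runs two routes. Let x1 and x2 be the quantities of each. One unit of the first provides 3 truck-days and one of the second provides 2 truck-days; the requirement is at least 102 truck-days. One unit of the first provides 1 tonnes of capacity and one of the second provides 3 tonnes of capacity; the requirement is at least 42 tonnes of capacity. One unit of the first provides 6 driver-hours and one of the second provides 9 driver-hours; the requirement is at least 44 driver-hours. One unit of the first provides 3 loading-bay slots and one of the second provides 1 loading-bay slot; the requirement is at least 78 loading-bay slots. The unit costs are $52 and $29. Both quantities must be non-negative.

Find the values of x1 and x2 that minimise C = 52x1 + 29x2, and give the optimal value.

x1 = 18, x2 = 24, minimum C = 1632

Corner points and C = 52x1 + 29x2:
  (0, 78) → C = 2262
  (42, 0) → C = 2184
  (222/7, 24/7) → C = 12240/7
  (18, 24) → C = 1632
The feasible region is unbounded (it extends along (0, 1), (1, 0)), but C strictly increases along every unbounded feasible direction, so there is no improving ray and the minimum is attained at a vertex.

At the optimal vertex, 3x1 + 2x2 = 102 and 3x1 + x2 = 78.
Solving simultaneously gives x1 = 18, x2 = 24.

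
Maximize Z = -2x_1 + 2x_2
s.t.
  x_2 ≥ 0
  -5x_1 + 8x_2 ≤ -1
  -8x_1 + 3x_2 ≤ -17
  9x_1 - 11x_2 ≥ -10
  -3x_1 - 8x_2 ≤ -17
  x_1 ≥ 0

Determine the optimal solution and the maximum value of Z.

Feasible corners and Z = -2x_1 + 2x_2:
  (17/3, 0) → Z = -34/3
  (19/7, 11/7) → Z = -16/7
  (187/73, 85/73) → Z = -204/73
The feasible region is unbounded (it extends along (1, 0), (8, 5)), but Z strictly decreases along every unbounded feasible direction, so there is no improving ray and the maximum is attained at a vertex.

The optimum lies where -5x_1 + 8x_2 = -1 and -8x_1 + 3x_2 = -17.
Solving simultaneously gives x_1 = 19/7, x_2 = 11/7.

x_1 = 19/7, x_2 = 11/7, maximum Z = -16/7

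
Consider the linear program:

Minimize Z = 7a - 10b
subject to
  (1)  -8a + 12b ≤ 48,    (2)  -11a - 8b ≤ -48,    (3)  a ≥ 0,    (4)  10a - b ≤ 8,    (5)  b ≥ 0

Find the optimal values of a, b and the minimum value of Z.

a = 48/49, b = 228/49, minimum Z = -1944/49

Corner points and Z = 7a - 10b:
  (48/49, 228/49) → Z = -1944/49
  (9/7, 34/7) → Z = -277/7
  (16/13, 56/13) → Z = -448/13

At the optimal vertex, -8a + 12b = 48 and -11a - 8b = -48.
Solving simultaneously gives a = 48/49, b = 228/49.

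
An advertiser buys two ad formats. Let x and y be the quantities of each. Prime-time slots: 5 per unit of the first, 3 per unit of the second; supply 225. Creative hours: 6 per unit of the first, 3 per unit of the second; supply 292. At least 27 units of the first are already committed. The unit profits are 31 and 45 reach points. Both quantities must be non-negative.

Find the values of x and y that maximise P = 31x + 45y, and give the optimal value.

x = 27, y = 30, maximum P = 2187

Corner points and P = 31x + 45y:
  (45, 0) → P = 1395
  (27, 0) → P = 837
  (27, 30) → P = 2187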